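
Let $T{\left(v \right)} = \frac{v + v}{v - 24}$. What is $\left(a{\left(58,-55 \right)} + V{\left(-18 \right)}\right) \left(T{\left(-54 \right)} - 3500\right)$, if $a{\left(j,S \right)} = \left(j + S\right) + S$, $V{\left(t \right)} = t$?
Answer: $\frac{3183740}{13} \approx 2.449 \cdot 10^{5}$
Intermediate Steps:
$T{\left(v \right)} = \frac{2 v}{-24 + v}$
$a{\left(j,S \right)} = j + 2 S$ ($a{\left(j,S \right)} = \left(S + j\right) + S = j + 2 S$)
$\left(a{\left(58,-55 \right)} + V{\left(-18 \right)}\right) \left(T{\left(-54 \right)} - 3500\right) = \left(\left(58 + 2 \left(-55\right)\right) - 18\right) \left(2 \left(-54\right) \frac{1}{-24 - 54} - 3500\right) = \left(\left(58 - 110\right) - 18\right) \left(2 \left(-54\right) \frac{1}{-78} - 3500\right) = \left(-52 - 18\right) \left(2 \left(-54\right) \left(- \frac{1}{78}\right) - 3500\right) = - 70 \left(\frac{18}{13} - 3500\right) = \left(-70\right) \left(- \frac{45482}{13}\right) = \frac{3183740}{13}$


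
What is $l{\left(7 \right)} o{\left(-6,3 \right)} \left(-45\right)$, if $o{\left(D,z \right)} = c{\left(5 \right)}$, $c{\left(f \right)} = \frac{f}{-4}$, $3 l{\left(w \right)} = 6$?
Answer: $\frac{225}{2} \approx 112.5$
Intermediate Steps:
$l{\left(w \right)} = 2$ ($l{\left(w \right)} = \frac{1}{3} \cdot 6 = 2$)
$c{\left(f \right)} = - \frac{f}{4}$ ($c{\left(f \right)} = f \left(- \frac{1}{4}\right) = - \frac{f}{4}$)
$o{\left(D,z \right)} = - \frac{5}{4}$ ($o{\left(D,z \right)} = \left(- \frac{1}{4}\right) 5 = - \frac{5}{4}$)
$l{\left(7 \right)} o{\left(-6,3 \right)} \left(-45\right) = 2 \left(- \frac{5}{4}\right) \left(-45\right) = \left(- \frac{5}{2}\right) \left(-45\right) = \frac{225}{2}$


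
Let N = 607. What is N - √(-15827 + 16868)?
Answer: 607 - √1041 ≈ 574.74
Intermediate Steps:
N - √(-15827 + 16868) = 607 - √(-15827 + 16868) = 607 - √1041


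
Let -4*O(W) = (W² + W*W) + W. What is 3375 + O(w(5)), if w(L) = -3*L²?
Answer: 2325/4 ≈ 581.25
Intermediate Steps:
O(W) = -W²/2 - W/4 (O(W) = -((W² + W*W) + W)/4 = -((W² + W²) + W)/4 = -(2*W² + W)/4 = -(W + 2*W²)/4 = -W²/2 - W/4)
3375 + O(w(5)) = 3375 - (-3*5²)*(1 + 2*(-3*5²))/4 = 3375 - (-3*25)*(1 + 2*(-3*25))/4 = 3375 - ¼*(-75)*(1 + 2*(-75)) = 3375 - ¼*(-75)*(1 - 150) = 3375 - ¼*(-75)*(-149) = 3375 - 11175/4 = 2325/4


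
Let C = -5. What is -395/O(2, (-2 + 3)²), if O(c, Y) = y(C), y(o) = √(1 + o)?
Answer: 395*I/2 ≈ 197.5*I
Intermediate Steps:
O(c, Y) = 2*I (O(c, Y) = √(1 - 5) = √(-4) = 2*I)
-395/O(2, (-2 + 3)²) = -395*(-I/2) = -(-395)*I/2 = 395*I/2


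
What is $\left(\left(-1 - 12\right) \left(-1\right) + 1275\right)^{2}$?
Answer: $1658944$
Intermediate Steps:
$\left(\left(-1 - 12\right) \left(-1\right) + 1275\right)^{2} = \left(\left(-13\right) \left(-1\right) + 1275\right)^{2} = \left(13 + 1275\right)^{2} = 1288^{2} = 1658944$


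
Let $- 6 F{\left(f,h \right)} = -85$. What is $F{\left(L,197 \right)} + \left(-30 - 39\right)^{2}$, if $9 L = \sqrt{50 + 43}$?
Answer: $\frac{28651}{6} \approx 4775.2$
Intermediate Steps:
$L = \frac{\sqrt{93}}{9}$ ($L = \frac{\sqrt{50 + 43}}{9} = \frac{\sqrt{93}}{9} \approx 1.0715$)
$F{\left(f,h \right)} = \frac{85}{6}$ ($F{\left(f,h \right)} = \left(- \frac{1}{6}\right) \left(-85\right) = \frac{85}{6}$)
$F{\left(L,197 \right)} + \left(-30 - 39\right)^{2} = \frac{85}{6} + \left(-30 - 39\right)^{2} = \frac{85}{6} + \left(-69\right)^{2} = \frac{85}{6} + 4761 = \frac{28651}{6}$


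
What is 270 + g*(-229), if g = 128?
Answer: -29042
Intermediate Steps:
270 + g*(-229) = 270 + 128*(-229) = 270 - 29312 = -29042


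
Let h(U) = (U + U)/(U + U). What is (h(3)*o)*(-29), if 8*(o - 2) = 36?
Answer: -377/2 ≈ -188.50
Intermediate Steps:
o = 13/2 (o = 2 + (⅛)*36 = 2 + 9/2 = 13/2 ≈ 6.5000)
h(U) = 1 (h(U) = (2*U)/((2*U)) = (2*U)*(1/(2*U)) = 1)
(h(3)*o)*(-29) = (1*(13/2))*(-29) = (13/2)*(-29) = -377/2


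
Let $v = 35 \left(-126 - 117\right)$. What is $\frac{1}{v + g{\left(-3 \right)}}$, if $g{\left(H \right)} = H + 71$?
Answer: $- \frac{1}{8437} \approx -0.00011853$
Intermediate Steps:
$g{\left(H \right)} = 71 + H$
$v = -8505$ ($v = 35 \left(-243\right) = -8505$)
$\frac{1}{v + g{\left(-3 \right)}} = \frac{1}{-8505 + \left(71 - 3\right)} = \frac{1}{-8505 + 68} = \frac{1}{-8437} = - \frac{1}{8437}$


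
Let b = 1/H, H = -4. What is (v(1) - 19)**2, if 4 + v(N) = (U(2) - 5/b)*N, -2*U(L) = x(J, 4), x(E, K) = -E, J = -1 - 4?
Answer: 121/4 ≈ 30.250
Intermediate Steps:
J = -5
U(L) = -5/2 (U(L) = -(-1)*(-5)/2 = -1/2*5 = -5/2)
b = -1/4 (b = 1/(-4) = -1/4 ≈ -0.25000)
v(N) = -4 + 35*N/2 (v(N) = -4 + (-5/2 - 5/(-1/4))*N = -4 + (-5/2 - 5*(-4))*N = -4 + (-5/2 + 20)*N = -4 + 35*N/2)
(v(1) - 19)**2 = ((-4 + (35/2)*1) - 19)**2 = ((-4 + 35/2) - 19)**2 = (27/2 - 19)**2 = (-11/2)**2 = 121/4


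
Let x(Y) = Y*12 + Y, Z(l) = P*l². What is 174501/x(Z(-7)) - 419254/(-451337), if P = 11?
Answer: 81696470615/3162518359 ≈ 25.833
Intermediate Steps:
Z(l) = 11*l²
x(Y) = 13*Y (x(Y) = 12*Y + Y = 13*Y)
174501/x(Z(-7)) - 419254/(-451337) = 174501/((13*(11*(-7)²))) - 419254/(-451337) = 174501/((13*(11*49))) - 419254*(-1/451337) = 174501/((13*539)) + 419254/451337 = 174501/7007 + 419254/451337 = 81696470615/3162518359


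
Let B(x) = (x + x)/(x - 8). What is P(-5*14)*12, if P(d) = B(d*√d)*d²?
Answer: 4116000*√70/(-4*I + 35*√70) ≈ 1.1758e+5 + 1606.1*I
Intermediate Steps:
B(x) = 2*x/(-8 + x) (B(x) = (2*x)/(-8 + x) = 2*x/(-8 + x))
P(d) = 2*d^(7/2)/(-8 + d^(3/2)) (P(d) = (2*(d*√d)/(-8 + d*√d))*d² = (2*d^(3/2)/(-8 + d^(3/2)))*d² = 2*d^(7/2)/(-8 + d^(3/2)))
P(-5*14)*12 = (2*(-5*14)^(7/2)/(-8 + (-5*14)^(3/2)))*12 = (2*(-70)^(7/2)/(-8 + (-70)^(3/2)))*12 = (2*(-343000*I*√70)/(-8 - 70*I*√70))*12 = -686000*I*√70/(-8 - 70*I*√70)*12 = -8232000*I*√70/(-8 - 70*I*√70)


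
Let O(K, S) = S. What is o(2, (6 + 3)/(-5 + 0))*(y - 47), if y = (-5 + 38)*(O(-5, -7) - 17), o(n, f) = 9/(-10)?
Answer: 7551/10 ≈ 755.10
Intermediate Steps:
o(n, f) = -9/10 (o(n, f) = 9*(-⅒) = -9/10)
y = -792 (y = (-5 + 38)*(-7 - 17) = 33*(-24) = -792)
o(2, (6 + 3)/(-5 + 0))*(y - 47) = -9*(-792 - 47)/10 = -9/10*(-839) = 7551/10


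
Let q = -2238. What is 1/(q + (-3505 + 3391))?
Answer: -1/2352 ≈ -0.00042517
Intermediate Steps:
1/(q + (-3505 + 3391)) = 1/(-2238 + (-3505 + 3391)) = 1/(-2238 - 114) = 1/(-2352) = -1/2352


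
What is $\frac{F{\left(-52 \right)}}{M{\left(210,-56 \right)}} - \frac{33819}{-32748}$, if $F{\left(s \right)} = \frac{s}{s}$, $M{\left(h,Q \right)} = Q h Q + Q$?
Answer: $\frac{1855831627}{1797057416} \approx 1.0327$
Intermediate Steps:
$M{\left(h,Q \right)} = Q + h Q^{2}$ ($M{\left(h,Q \right)} = h Q^{2} + Q = Q + h Q^{2}$)
$F{\left(s \right)} = 1$
$\frac{F{\left(-52 \right)}}{M{\left(210,-56 \right)}} - \frac{33819}{-32748} = 1 \frac{1}{\left(-56\right) \left(1 - 11760\right)} - \frac{33819}{-32748} = 1 \frac{1}{\left(-56\right) \left(1 - 11760\right)} - - \frac{11273}{10916} = 1 \frac{1}{\left(-56\right) \left(-11759\right)} + \frac{11273}{10916} = 1 \cdot \frac{1}{658504} + \frac{11273}{10916} = \frac{1}{658504} + \frac{11273}{10916} = \frac{1855831627}{1797057416}$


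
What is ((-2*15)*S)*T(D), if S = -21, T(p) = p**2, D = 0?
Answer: 0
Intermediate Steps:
((-2*15)*S)*T(D) = (-2*15*(-21))*0**2 = -30*(-21)*0 = 630*0 = 0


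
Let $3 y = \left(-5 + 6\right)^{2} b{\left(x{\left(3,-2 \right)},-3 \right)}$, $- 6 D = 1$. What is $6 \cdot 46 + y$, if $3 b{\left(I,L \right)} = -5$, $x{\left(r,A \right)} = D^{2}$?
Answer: $\frac{2479}{9} \approx 275.44$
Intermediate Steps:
$D = - \frac{1}{6}$ ($D = \left(- \frac{1}{6}\right) 1 = - \frac{1}{6} \approx -0.16667$)
$x{\left(r,A \right)} = \frac{1}{36}$ ($x{\left(r,A \right)} = \left(- \frac{1}{6}\right)^{2} = \frac{1}{36}$)
$b{\left(I,L \right)} = - \frac{5}{3}$ ($b{\left(I,L \right)} = \frac{1}{3} \left(-5\right) = - \frac{5}{3}$)
$y = - \frac{5}{9}$ ($y = \frac{\left(-5 + 6\right)^{2} \left(- \frac{5}{3}\right)}{3} = \frac{1^{2} \left(- \frac{5}{3}\right)}{3} = \frac{1 \left(- \frac{5}{3}\right)}{3} = \frac{1}{3} \left(- \frac{5}{3}\right) = - \frac{5}{9} \approx -0.55556$)
$6 \cdot 46 + y = 6 \cdot 46 - \frac{5}{9} = 276 - \frac{5}{9} = \frac{2479}{9}$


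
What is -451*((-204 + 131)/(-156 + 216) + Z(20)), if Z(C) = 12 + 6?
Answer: -454157/60 ≈ -7569.3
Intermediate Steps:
Z(C) = 18
-451*((-204 + 131)/(-156 + 216) + Z(20)) = -451*((-204 + 131)/(-156 + 216) + 18) = -451*(-73/60 + 18) = -451*1007/60 = -454157/60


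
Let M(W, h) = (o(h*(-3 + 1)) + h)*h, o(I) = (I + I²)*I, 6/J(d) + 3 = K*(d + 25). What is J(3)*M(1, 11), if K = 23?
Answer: -670098/641 ≈ -1045.4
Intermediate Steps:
J(d) = 6/(572 + 23*d) (J(d) = 6/(-3 + 23*(d + 25)) = 6/(-3 + 23*(25 + d)) = 6/(-3 + (575 + 23*d)) = 6/(572 + 23*d))
o(I) = I*(I + I²)
M(W, h) = h*(h + 4*h²*(1 - 2*h)) (M(W, h) = ((h*(-3 + 1))²*(1 + h*(-3 + 1)) + h)*h = ((h*(-2))²*(1 + h*(-2)) + h)*h = ((-2*h)²*(1 - 2*h) + h)*h = ((4*h²)*(1 - 2*h) + h)*h = (4*h²*(1 - 2*h) + h)*h = (h + 4*h²*(1 - 2*h))*h = h*(h + 4*h²*(1 - 2*h)))
J(3)*M(1, 11) = (6/(572 + 23*3))*(11²*(1 + 4*11*(1 - 2*11))) = (6/(572 + 69))*(121*(1 + 4*11*(1 - 22))) = (6/641)*(121*(1 + 4*11*(-21))) = (6*(1/641))*(121*(1 - 924)) = 6*(121*(-923))/641 = (6/641)*(-111683) = -670098/641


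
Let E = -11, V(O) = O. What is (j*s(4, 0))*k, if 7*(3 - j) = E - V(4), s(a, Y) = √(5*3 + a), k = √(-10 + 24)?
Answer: 36*√266/7 ≈ 83.877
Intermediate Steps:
k = √14 ≈ 3.7417
s(a, Y) = √(15 + a)
j = 36/7 (j = 3 - (-11 - 1*4)/7 = 3 - (-11 - 4)/7 = 3 - ⅐*(-15) = 3 + 15/7 = 36/7 ≈ 5.1429)
(j*s(4, 0))*k = (36*√(15 + 4)/7)*√14 = (36*√19/7)*√14 = 36*√266/7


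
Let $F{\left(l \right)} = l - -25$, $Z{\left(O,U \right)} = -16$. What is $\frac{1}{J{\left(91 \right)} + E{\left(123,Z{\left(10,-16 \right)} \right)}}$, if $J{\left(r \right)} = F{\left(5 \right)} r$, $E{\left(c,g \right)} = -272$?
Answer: $\frac{1}{2458} \approx 0.00040683$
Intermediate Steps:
$F{\left(l \right)} = 25 + l$ ($F{\left(l \right)} = l + 25 = 25 + l$)
$J{\left(r \right)} = 30 r$ ($J{\left(r \right)} = \left(25 + 5\right) r = 30 r$)
$\frac{1}{J{\left(91 \right)} + E{\left(123,Z{\left(10,-16 \right)} \right)}} = \frac{1}{30 \cdot 91 - 272} = \frac{1}{2730 - 272} = \frac{1}{2458}$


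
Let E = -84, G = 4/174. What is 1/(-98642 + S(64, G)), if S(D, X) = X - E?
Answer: -87/8574544 ≈ -1.0146e-5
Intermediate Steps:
G = 2/87 (G = 4*(1/174) = 2/87 ≈ 0.022988)
S(D, X) = 84 + X (S(D, X) = X - 1*(-84) = X + 84 = 84 + X)
1/(-98642 + S(64, G)) = 1/(-98642 + (84 + 2/87)) = 1/(-98642 + 7310/87) = 1/(-8574544/87) = -87/8574544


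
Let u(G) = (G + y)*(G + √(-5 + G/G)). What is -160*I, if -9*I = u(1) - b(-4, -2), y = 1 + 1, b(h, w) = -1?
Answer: 640/9 + 320*I/3 ≈ 71.111 + 106.67*I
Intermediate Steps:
y = 2
u(G) = (2 + G)*(G + 2*I) (u(G) = (G + 2)*(G + √(-5 + G/G)) = (2 + G)*(G + √(-5 + 1)) = (2 + G)*(G + √(-4)) = (2 + G)*(G + 2*I))
I = -4/9 - 2*I/3 (I = -((1² + 4*I + 2*1*(1 + I)) - 1*(-1))/9 = -((1 + 4*I + (2 + 2*I)) + 1)/9 = -((3 + 6*I) + 1)/9 = -(4 + 6*I)/9 = -4/9 - 2*I/3 ≈ -0.44444 - 0.66667*I)
-160*I = -160*(-4/9 - 2*I/3) = 640/9 + 320*I/3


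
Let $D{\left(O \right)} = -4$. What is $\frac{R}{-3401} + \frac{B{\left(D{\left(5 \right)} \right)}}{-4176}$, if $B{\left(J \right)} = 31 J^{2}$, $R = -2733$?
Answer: $\frac{607882}{887661} \approx 0.68481$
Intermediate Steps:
$\frac{R}{-3401} + \frac{B{\left(D{\left(5 \right)} \right)}}{-4176} = - \frac{2733}{-3401} + \frac{31 \left(-4\right)^{2}}{-4176} = \left(-2733\right) \left(- \frac{1}{3401}\right) + 31 \cdot 16 \left(- \frac{1}{4176}\right) = \frac{2733}{3401} + 496 \left(- \frac{1}{4176}\right) = \frac{2733}{3401} - \frac{31}{261} = \frac{607882}{887661}$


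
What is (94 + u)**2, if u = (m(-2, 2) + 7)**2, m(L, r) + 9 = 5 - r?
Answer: 9025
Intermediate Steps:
m(L, r) = -4 - r (m(L, r) = -9 + (5 - r) = -4 - r)
u = 1 (u = ((-4 - 1*2) + 7)**2 = ((-4 - 2) + 7)**2 = (-6 + 7)**2 = 1**2 = 1)
(94 + u)**2 = (94 + 1)**2 = 95**2 = 9025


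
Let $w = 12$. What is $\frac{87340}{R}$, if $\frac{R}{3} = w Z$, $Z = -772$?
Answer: $- \frac{21835}{6948} \approx -3.1426$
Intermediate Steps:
$R = -27792$ ($R = 3 \cdot 12 \left(-772\right) = 3 \left(-9264\right) = -27792$)
$\frac{87340}{R} = \frac{87340}{-27792} = 87340 \left(- \frac{1}{27792}\right) = - \frac{21835}{6948}$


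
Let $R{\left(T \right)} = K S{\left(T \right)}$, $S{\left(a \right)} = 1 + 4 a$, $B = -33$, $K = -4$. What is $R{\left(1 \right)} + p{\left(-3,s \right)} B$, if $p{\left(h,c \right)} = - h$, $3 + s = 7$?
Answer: $-119$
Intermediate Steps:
$s = 4$ ($s = -3 + 7 = 4$)
$R{\left(T \right)} = -4 - 16 T$ ($R{\left(T \right)} = - 4 \left(1 + 4 T\right) = -4 - 16 T$)
$R{\left(1 \right)} + p{\left(-3,s \right)} B = \left(-4 - 16\right) + \left(-1\right) \left(-3\right) \left(-33\right) = \left(-4 - 16\right) + 3 \left(-33\right) = -20 - 99 = -119$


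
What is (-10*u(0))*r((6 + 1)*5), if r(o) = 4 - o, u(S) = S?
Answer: 0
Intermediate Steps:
(-10*u(0))*r((6 + 1)*5) = (-10*0)*(4 - (6 + 1)*5) = 0*(4 - 7*5) = 0*(4 - 1*35) = 0*(4 - 35) = 0*(-31) = 0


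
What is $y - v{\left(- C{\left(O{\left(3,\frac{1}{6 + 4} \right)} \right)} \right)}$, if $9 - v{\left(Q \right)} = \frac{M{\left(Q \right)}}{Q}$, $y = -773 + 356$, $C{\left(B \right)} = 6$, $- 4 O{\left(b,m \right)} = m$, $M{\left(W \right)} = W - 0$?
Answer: $-425$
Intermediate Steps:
$M{\left(W \right)} = W$ ($M{\left(W \right)} = W + 0 = W$)
$O{\left(b,m \right)} = - \frac{m}{4}$
$y = -417$
$v{\left(Q \right)} = 8$ ($v{\left(Q \right)} = 9 - \frac{Q}{Q} = 9 - 1 = 8$)
$y - v{\left(- C{\left(O{\left(3,\frac{1}{6 + 4} \right)} \right)} \right)} = -417 - 8 = -425$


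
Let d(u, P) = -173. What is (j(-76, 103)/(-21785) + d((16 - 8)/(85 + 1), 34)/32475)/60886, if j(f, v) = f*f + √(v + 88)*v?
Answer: -5466983/1230711115350 - 103*√191/1326401510 ≈ -5.5153e-6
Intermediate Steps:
j(f, v) = f² + v*√(88 + v) (j(f, v) = f² + √(88 + v)*v = f² + v*√(88 + v))
(j(-76, 103)/(-21785) + d((16 - 8)/(85 + 1), 34)/32475)/60886 = (((-76)² + 103*√(88 + 103))/(-21785) - 173/32475)/60886 = ((5776 + 103*√191)*(-1/21785) - 173*1/32475)*(1/60886) = ((-5776/21785 - 103*√191/21785) - 173/32475)*(1/60886) = (-38268881/141493575 - 103*√191/21785)*(1/60886) = -5466983/1230711115350 - 103*√191/1326401510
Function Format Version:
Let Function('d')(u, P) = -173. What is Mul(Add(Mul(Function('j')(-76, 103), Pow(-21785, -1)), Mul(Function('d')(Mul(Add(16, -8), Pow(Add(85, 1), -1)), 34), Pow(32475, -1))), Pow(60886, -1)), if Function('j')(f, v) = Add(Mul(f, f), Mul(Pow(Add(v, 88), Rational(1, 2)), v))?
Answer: Add(Rational(-5466983, 1230711115350), Mul(Rational(-103, 1326401510), Pow(191, Rational(1, 2)))) ≈ -5.5153e-6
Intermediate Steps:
Function('j')(f, v) = Add(Pow(f, 2), Mul(v, Pow(Add(88, v), Rational(1, 2)))) (Function('j')(f, v) = Add(Pow(f, 2), Mul(Pow(Add(88, v), Rational(1, 2)), v)) = Add(Pow(f, 2), Mul(v, Pow(Add(88, v), Rational(1, 2)))))
Mul(Add(Mul(Function('j')(-76, 103), Pow(-21785, -1)), Mul(Function('d')(Mul(Add(16, -8), Pow(Add(85, 1), -1)), 34), Pow(32475, -1))), Pow(60886, -1)) = Mul(Add(Mul(Add(Pow(-76, 2), Mul(103, Pow(Add(88, 103), Rational(1, 2)))), Pow(-21785, -1)), Mul(-173, Pow(32475, -1))), Pow(60886, -1)) = Mul(Add(Mul(Add(5776, Mul(103, Pow(191, Rational(1, 2)))), Rational(-1, 21785)), Mul(-173, Rational(1, 32475))), Rational(1, 60886)) = Mul(Add(Add(Rational(-5776, 21785), Mul(Rational(-103, 21785), Pow(191, Rational(1, 2)))), Rational(-173, 32475)), Rational(1, 60886)) = Mul(Add(Rational(-38268881, 141493575), Mul(Rational(-103, 21785), Pow(191, Rational(1, 2)))), Rational(1, 60886)) = Add(Rational(-5466983, 1230711115350), Mul(Rational(-103, 1326401510), Pow(191, Rational(1, 2))))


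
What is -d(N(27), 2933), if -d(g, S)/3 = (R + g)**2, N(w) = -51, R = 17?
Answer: 3468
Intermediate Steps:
d(g, S) = -3*(17 + g)**2
-d(N(27), 2933) = -(-3)*(17 - 51)**2 = -(-3)*(-34)**2 = -(-3)*1156 = -1*(-3468) = 3468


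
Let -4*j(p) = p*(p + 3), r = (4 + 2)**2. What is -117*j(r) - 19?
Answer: 41048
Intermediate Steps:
r = 36 (r = 6**2 = 36)
j(p) = -p*(3 + p)/4 (j(p) = -p*(p + 3)/4 = -p*(3 + p)/4)
-117*j(r) - 19 = -(-117)*36*(3 + 36)/4 - 19 = -(-117)*36*39/4 - 19 = -117*(-351) - 19 = 41067 - 19 = 41048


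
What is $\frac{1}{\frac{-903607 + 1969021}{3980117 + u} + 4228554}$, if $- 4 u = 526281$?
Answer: $\frac{15394187}{65095155277254} \approx 2.3649 \cdot 10^{-7}$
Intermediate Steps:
$u = - \frac{526281}{4}$ ($u = \left(- \frac{1}{4}\right) 526281 = - \frac{526281}{4} \approx -1.3157 \cdot 10^{5}$)
$\frac{1}{\frac{-903607 + 1969021}{3980117 + u} + 4228554} = \frac{1}{\frac{-903607 + 1969021}{3980117 - \frac{526281}{4}} + 4228554} = \frac{1}{\frac{1065414}{\frac{15394187}{4}} + 4228554} = \frac{1}{1065414 \cdot \frac{4}{15394187} + 4228554} = \frac{1}{\frac{4261656}{15394187} + 4228554} = \frac{1}{\frac{65095155277254}{15394187}} = \frac{15394187}{65095155277254}$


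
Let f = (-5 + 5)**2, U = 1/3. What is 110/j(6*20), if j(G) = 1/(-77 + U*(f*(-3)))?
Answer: -8470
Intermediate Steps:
U = 1/3 ≈ 0.33333
f = 0 (f = 0**2 = 0)
j(G) = -1/77 (j(G) = 1/(-77 + (0*(-3))/3) = 1/(-77 + (1/3)*0) = 1/(-77 + 0) = 1/(-77) = -1/77)
110/j(6*20) = 110/(-1/77) = 110*(-77) = -8470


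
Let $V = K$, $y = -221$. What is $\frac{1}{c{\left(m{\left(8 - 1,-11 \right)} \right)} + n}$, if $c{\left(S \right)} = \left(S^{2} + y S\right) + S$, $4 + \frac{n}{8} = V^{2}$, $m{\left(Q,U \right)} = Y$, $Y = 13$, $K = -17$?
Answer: $- \frac{1}{411} \approx -0.0024331$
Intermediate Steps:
$V = -17$
$m{\left(Q,U \right)} = 13$
$n = 2280$ ($n = -32 + 8 \left(-17\right)^{2} = -32 + 8 \cdot 289 = -32 + 2312 = 2280$)
$c{\left(S \right)} = S^{2} - 220 S$ ($c{\left(S \right)} = \left(S^{2} - 221 S\right) + S = S^{2} - 220 S$)
$\frac{1}{c{\left(m{\left(8 - 1,-11 \right)} \right)} + n} = \frac{1}{13 \left(-220 + 13\right) + 2280} = \frac{1}{13 \left(-207\right) + 2280} = \frac{1}{-2691 + 2280} = \frac{1}{-411} = - \frac{1}{411}$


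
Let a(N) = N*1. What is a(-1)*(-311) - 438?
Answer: -127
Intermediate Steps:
a(N) = N
a(-1)*(-311) - 438 = -1*(-311) - 438 = 311 - 438 = -127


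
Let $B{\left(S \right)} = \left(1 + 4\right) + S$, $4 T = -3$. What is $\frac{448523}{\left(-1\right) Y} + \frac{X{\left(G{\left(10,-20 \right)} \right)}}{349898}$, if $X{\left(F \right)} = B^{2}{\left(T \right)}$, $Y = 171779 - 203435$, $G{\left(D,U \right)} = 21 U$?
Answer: $\frac{313875744881}{22152742176} \approx 14.169$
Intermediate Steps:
$T = - \frac{3}{4}$ ($T = \frac{1}{4} \left(-3\right) = - \frac{3}{4} \approx -0.75$)
$B{\left(S \right)} = 5 + S$
$Y = -31656$
$X{\left(F \right)} = \frac{289}{16}$ ($X{\left(F \right)} = \left(5 - \frac{3}{4}\right)^{2} = \left(\frac{17}{4}\right)^{2} = \frac{289}{16}$)
$\frac{448523}{\left(-1\right) Y} + \frac{X{\left(G{\left(10,-20 \right)} \right)}}{349898} = \frac{448523}{\left(-1\right) \left(-31656\right)} + \frac{289}{16 \cdot 349898} = \frac{448523}{31656} + \frac{289}{16} \cdot \frac{1}{349898} = 448523 \cdot \frac{1}{31656} + \frac{289}{5598368} = \frac{448523}{31656} + \frac{289}{5598368} = \frac{313875744881}{22152742176}$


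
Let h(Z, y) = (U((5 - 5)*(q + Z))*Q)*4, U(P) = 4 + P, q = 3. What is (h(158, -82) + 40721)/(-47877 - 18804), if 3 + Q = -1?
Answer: -40657/66681 ≈ -0.60972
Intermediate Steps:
Q = -4 (Q = -3 - 1 = -4)
h(Z, y) = -64 (h(Z, y) = ((4 + (5 - 5)*(3 + Z))*(-4))*4 = ((4 + 0*(3 + Z))*(-4))*4 = ((4 + 0)*(-4))*4 = (4*(-4))*4 = -16*4 = -64)
(h(158, -82) + 40721)/(-47877 - 18804) = (-64 + 40721)/(-47877 - 18804) = 40657/(-66681) = 40657*(-1/66681) = -40657/66681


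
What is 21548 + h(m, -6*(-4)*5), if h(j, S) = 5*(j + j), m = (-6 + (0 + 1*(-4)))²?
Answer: 22548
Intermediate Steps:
m = 100 (m = (-6 + (0 - 4))² = (-6 - 4)² = (-10)² = 100)
h(j, S) = 10*j (h(j, S) = 5*(2*j) = 10*j)
21548 + h(m, -6*(-4)*5) = 21548 + 10*100 = 21548 + 1000 = 22548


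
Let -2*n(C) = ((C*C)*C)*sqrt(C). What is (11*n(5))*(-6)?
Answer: 4125*sqrt(5) ≈ 9223.8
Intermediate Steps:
n(C) = -C**(7/2)/2 (n(C) = -(C*C)*C*sqrt(C)/2 = -C**2*C*sqrt(C)/2 = -C**3*sqrt(C)/2 = -C**(7/2)/2)
(11*n(5))*(-6) = (11*(-125*sqrt(5)/2))*(-6) = -1375*sqrt(5)/2*(-6) = 4125*sqrt(5)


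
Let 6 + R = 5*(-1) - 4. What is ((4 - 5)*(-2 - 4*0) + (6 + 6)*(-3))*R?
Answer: 510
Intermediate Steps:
R = -15 (R = -6 + (5*(-1) - 4) = -6 + (-5 - 4) = -6 - 9 = -15)
((4 - 5)*(-2 - 4*0) + (6 + 6)*(-3))*R = ((4 - 5)*(-2 - 4*0) + (6 + 6)*(-3))*(-15) = (-(-2 + 0) + 12*(-3))*(-15) = (-1*(-2) - 36)*(-15) = (2 - 36)*(-15) = -34*(-15) = 510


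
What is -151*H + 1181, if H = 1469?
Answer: -220638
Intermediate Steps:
-151*H + 1181 = -151*1469 + 1181 = -221819 + 1181 = -220638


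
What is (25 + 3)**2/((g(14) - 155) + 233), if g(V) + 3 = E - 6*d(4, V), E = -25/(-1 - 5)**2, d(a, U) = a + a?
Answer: 28224/947 ≈ 29.804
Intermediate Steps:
d(a, U) = 2*a
E = -25/36 (E = -25/((-6)**2) = -25/36 ≈ -0.69444)
g(V) = -1861/36 (g(V) = -3 + (-25/36 - 6*2*4) = -3 + (-25/36 - 6*8) = -3 + (-25/36 - 1*48) = -3 + (-25/36 - 48) = -3 - 1753/36 = -1861/36)
(25 + 3)**2/((g(14) - 155) + 233) = (25 + 3)**2/((-1861/36 - 155) + 233) = 28**2/(-7441/36 + 233) = 784/(947/36) = 784*(36/947) = 28224/947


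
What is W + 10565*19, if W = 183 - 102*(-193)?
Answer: 220604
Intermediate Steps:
W = 19869 (W = 183 + 19686 = 19869)
W + 10565*19 = 19869 + 10565*19 = 19869 + 200735 = 220604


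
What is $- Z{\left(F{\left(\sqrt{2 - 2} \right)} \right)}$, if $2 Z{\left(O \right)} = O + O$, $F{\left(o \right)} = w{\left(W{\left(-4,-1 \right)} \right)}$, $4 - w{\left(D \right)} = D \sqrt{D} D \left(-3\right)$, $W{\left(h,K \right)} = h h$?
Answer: $-3076$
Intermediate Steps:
$W{\left(h,K \right)} = h^{2}$
$w{\left(D \right)} = 4 + 3 D^{\frac{5}{2}}$ ($w{\left(D \right)} = 4 - D \sqrt{D} D \left(-3\right) = 4 - D^{\frac{3}{2}} D \left(-3\right) = 4 - D^{\frac{5}{2}} \left(-3\right) = 4 - - 3 D^{\frac{5}{2}} = 4 + 3 D^{\frac{5}{2}}$)
$F{\left(o \right)} = 3076$ ($F{\left(o \right)} = 4 + 3 \left(\left(-4\right)^{2}\right)^{\frac{5}{2}} = 4 + 3 \cdot 16^{\frac{5}{2}} = 4 + 3 \cdot 1024 = 4 + 3072 = 3076$)
$Z{\left(O \right)} = O$ ($Z{\left(O \right)} = \frac{O + O}{2} = \frac{2 O}{2} = O$)
$- Z{\left(F{\left(\sqrt{2 - 2} \right)} \right)} = \left(-1\right) 3076 = -3076$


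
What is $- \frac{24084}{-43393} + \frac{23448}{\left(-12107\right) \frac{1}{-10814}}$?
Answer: $\frac{11003310183084}{525359051} \approx 20944.0$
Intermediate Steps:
$- \frac{24084}{-43393} + \frac{23448}{\left(-12107\right) \frac{1}{-10814}} = \left(-24084\right) \left(- \frac{1}{43393}\right) + \frac{23448}{\left(-12107\right) \left(- \frac{1}{10814}\right)} = \frac{24084}{43393} + \frac{23448}{\frac{12107}{10814}} = \frac{24084}{43393} + 23448 \cdot \frac{10814}{12107} = \frac{24084}{43393} + \frac{253566672}{12107} = \frac{11003310183084}{525359051}$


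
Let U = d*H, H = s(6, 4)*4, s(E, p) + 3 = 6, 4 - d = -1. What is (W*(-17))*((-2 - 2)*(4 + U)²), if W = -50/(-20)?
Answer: 696320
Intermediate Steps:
d = 5 (d = 4 - 1*(-1) = 4 + 1 = 5)
s(E, p) = 3 (s(E, p) = -3 + 6 = 3)
W = 5/2 (W = -50*(-1/20) = 5/2 ≈ 2.5000)
H = 12 (H = 3*4 = 12)
U = 60 (U = 5*12 = 60)
(W*(-17))*((-2 - 2)*(4 + U)²) = ((5/2)*(-17))*((-2 - 2)*(4 + 60)²) = -(-170)*64² = -(-170)*4096 = -85/2*(-16384) = 696320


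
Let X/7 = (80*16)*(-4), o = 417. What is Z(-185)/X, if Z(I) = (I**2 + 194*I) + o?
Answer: 39/1120 ≈ 0.034821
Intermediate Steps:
Z(I) = 417 + I**2 + 194*I (Z(I) = (I**2 + 194*I) + 417 = 417 + I**2 + 194*I)
X = -35840 (X = 7*((80*16)*(-4)) = 7*(1280*(-4)) = 7*(-5120) = -35840)
Z(-185)/X = (417 + (-185)**2 + 194*(-185))/(-35840) = (417 + 34225 - 35890)*(-1/35840) = -1248*(-1/35840) = 39/1120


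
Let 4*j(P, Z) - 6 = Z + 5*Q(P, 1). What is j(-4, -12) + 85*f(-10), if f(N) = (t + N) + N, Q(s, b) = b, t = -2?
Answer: -7481/4 ≈ -1870.3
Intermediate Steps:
f(N) = -2 + 2*N (f(N) = (-2 + N) + N = -2 + 2*N)
j(P, Z) = 11/4 + Z/4 (j(P, Z) = 3/2 + (Z + 5*1)/4 = 3/2 + (Z + 5)/4 = 3/2 + (5 + Z)/4 = 3/2 + (5/4 + Z/4) = 11/4 + Z/4)
j(-4, -12) + 85*f(-10) = (11/4 + (¼)*(-12)) + 85*(-2 + 2*(-10)) = (11/4 - 3) + 85*(-2 - 20) = -¼ + 85*(-22) = -¼ - 1870 = -7481/4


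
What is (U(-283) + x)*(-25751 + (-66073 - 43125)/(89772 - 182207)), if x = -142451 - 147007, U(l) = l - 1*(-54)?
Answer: 689508503485569/92435 ≈ 7.4594e+9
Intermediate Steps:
U(l) = 54 + l (U(l) = l + 54 = 54 + l)
x = -289458
(U(-283) + x)*(-25751 + (-66073 - 43125)/(89772 - 182207)) = ((54 - 283) - 289458)*(-25751 + (-66073 - 43125)/(89772 - 182207)) = (-229 - 289458)*(-25751 - 109198/(-92435)) = -289687*(-25751 - 109198*(-1/92435)) = -289687*(-25751 + 109198/92435) = -289687*(-2380184487/92435) = 689508503485569/92435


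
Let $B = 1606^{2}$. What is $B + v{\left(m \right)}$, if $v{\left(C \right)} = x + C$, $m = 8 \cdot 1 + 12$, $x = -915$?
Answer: $2578341$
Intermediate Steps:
$m = 20$ ($m = 8 + 12 = 20$)
$v{\left(C \right)} = -915 + C$
$B = 2579236$
$B + v{\left(m \right)} = 2579236 + \left(-915 + 20\right) = 2579236 - 895 = 2578341$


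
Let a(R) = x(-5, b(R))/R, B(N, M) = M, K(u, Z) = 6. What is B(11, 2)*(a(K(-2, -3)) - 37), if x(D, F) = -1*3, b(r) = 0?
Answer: -75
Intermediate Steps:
x(D, F) = -3
a(R) = -3/R
B(11, 2)*(a(K(-2, -3)) - 37) = 2*(-3/6 - 37) = 2*(-3*1/6 - 37) = 2*(-1/2 - 37) = 2*(-75/2) = -75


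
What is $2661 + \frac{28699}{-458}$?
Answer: $\frac{1190039}{458} \approx 2598.3$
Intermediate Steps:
$2661 + \frac{28699}{-458} = 2661 + 28699 \left(- \frac{1}{458}\right) = 2661 - \frac{28699}{458} = \frac{1190039}{458}$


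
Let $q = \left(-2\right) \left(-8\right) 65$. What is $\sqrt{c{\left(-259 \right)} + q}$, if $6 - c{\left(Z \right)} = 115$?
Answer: $7 \sqrt{19} \approx 30.512$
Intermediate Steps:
$c{\left(Z \right)} = -109$ ($c{\left(Z \right)} = 6 - 115 = -109$)
$q = 1040$ ($q = 16 \cdot 65 = 1040$)
$\sqrt{c{\left(-259 \right)} + q} = \sqrt{-109 + 1040} = \sqrt{931} = 7 \sqrt{19}$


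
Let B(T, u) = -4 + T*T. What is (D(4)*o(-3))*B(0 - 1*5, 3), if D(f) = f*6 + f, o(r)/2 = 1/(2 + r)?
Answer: -1176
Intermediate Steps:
B(T, u) = -4 + T**2
o(r) = 2/(2 + r)
D(f) = 7*f (D(f) = 6*f + f = 7*f)
(D(4)*o(-3))*B(0 - 1*5, 3) = ((7*4)*(2/(2 - 3)))*(-4 + (0 - 1*5)**2) = (28*(2/(-1)))*(-4 + (0 - 5)**2) = (28*(2*(-1)))*(-4 + (-5)**2) = (28*(-2))*(-4 + 25) = -56*21 = -1176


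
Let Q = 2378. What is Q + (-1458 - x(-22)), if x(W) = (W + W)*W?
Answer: -48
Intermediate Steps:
x(W) = 2*W**2 (x(W) = (2*W)*W = 2*W**2)
Q + (-1458 - x(-22)) = 2378 + (-1458 - 2*(-22)**2) = 2378 + (-1458 - 2*484) = 2378 + (-1458 - 1*968) = 2378 + (-1458 - 968) = 2378 - 2426 = -48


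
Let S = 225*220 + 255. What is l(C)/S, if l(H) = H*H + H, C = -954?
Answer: 303054/16585 ≈ 18.273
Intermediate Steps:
l(H) = H + H² (l(H) = H² + H = H + H²)
S = 49755 (S = 49500 + 255 = 49755)
l(C)/S = -954*(1 - 954)/49755 = -954*(-953)*(1/49755) = 909162*(1/49755) = 303054/16585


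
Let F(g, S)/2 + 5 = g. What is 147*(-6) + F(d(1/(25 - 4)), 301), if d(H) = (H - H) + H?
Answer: -18730/21 ≈ -891.90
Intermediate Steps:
d(H) = H (d(H) = 0 + H = H)
F(g, S) = -10 + 2*g
147*(-6) + F(d(1/(25 - 4)), 301) = 147*(-6) + (-10 + 2/(25 - 4)) = -882 + (-10 + 2/21) = -882 - 208/21 = -18730/21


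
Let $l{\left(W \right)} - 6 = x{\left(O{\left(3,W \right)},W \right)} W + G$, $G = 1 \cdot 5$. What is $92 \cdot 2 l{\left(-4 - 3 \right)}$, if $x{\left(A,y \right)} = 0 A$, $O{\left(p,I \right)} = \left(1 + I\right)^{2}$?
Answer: $2024$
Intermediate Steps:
$G = 5$
$x{\left(A,y \right)} = 0$
$l{\left(W \right)} = 11$ ($l{\left(W \right)} = 6 + \left(0 W + 5\right) = 6 + \left(0 + 5\right) = 6 + 5 = 11$)
$92 \cdot 2 l{\left(-4 - 3 \right)} = 92 \cdot 2 \cdot 11 = 184 \cdot 11 = 2024$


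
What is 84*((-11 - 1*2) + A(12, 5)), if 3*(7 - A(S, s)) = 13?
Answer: -868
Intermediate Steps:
A(S, s) = 8/3 (A(S, s) = 7 - 1/3*13 = 7 - 13/3 = 8/3)
84*((-11 - 1*2) + A(12, 5)) = 84*((-11 - 1*2) + 8/3) = 84*((-11 - 2) + 8/3) = 84*(-13 + 8/3) = 84*(-31/3) = -868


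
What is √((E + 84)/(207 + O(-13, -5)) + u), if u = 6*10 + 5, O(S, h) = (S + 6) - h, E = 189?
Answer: √2787590/205 ≈ 8.1444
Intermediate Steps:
O(S, h) = 6 + S - h (O(S, h) = (6 + S) - h = 6 + S - h)
u = 65 (u = 60 + 5 = 65)
√((E + 84)/(207 + O(-13, -5)) + u) = √((189 + 84)/(207 + (6 - 13 - 1*(-5))) + 65) = √(273/(207 + (6 - 13 + 5)) + 65) = √(273/(207 - 2) + 65) = √(273/205 + 65) = √(13598/205) = √2787590/205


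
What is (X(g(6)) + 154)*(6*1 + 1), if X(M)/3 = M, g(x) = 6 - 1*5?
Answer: 1099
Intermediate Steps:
g(x) = 1 (g(x) = 6 - 5 = 1)
X(M) = 3*M
(X(g(6)) + 154)*(6*1 + 1) = (3*1 + 154)*(6*1 + 1) = (3 + 154)*(6 + 1) = 157*7 = 1099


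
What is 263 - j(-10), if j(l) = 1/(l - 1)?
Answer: 2894/11 ≈ 263.09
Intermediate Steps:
j(l) = 1/(-1 + l)
263 - j(-10) = 263 - 1/(-1 - 10) = 263 - 1/(-11) = 263 - 1*(-1/11) = 263 + 1/11 = 2894/11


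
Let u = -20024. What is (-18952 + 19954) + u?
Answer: -19022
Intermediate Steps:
(-18952 + 19954) + u = (-18952 + 19954) - 20024 = 1002 - 20024 = -19022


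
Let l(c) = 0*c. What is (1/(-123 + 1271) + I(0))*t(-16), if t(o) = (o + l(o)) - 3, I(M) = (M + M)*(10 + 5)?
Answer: -19/1148 ≈ -0.016551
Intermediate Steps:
I(M) = 30*M (I(M) = (2*M)*15 = 30*M)
l(c) = 0
t(o) = -3 + o (t(o) = (o + 0) - 3 = o - 3 = -3 + o)
(1/(-123 + 1271) + I(0))*t(-16) = (1/(-123 + 1271) + 30*0)*(-3 - 16) = (1/1148 + 0)*(-19) = (1/1148)*(-19) = -19/1148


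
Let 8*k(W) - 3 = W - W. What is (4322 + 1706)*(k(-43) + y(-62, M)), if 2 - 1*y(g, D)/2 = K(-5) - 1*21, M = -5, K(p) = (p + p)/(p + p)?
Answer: 534985/2 ≈ 2.6749e+5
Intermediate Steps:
k(W) = 3/8 (k(W) = 3/8 + (W - W)/8 = 3/8 + (1/8)*0 = 3/8 + 0 = 3/8)
K(p) = 1 (K(p) = (2*p)/((2*p)) = (2*p)*(1/(2*p)) = 1)
y(g, D) = 44 (y(g, D) = 4 - 2*(1 - 1*21) = 4 - 2*(1 - 21) = 4 - 2*(-20) = 4 + 40 = 44)
(4322 + 1706)*(k(-43) + y(-62, M)) = (4322 + 1706)*(3/8 + 44) = 6028*(355/8) = 534985/2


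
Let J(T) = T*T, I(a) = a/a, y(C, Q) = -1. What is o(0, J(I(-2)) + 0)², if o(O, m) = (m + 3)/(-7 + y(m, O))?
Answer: ¼ ≈ 0.25000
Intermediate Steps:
I(a) = 1
J(T) = T²
o(O, m) = -3/8 - m/8 (o(O, m) = (m + 3)/(-7 - 1) = (3 + m)/(-8) = (3 + m)*(-⅛) = -3/8 - m/8)
o(0, J(I(-2)) + 0)² = (-3/8 - (1² + 0)/8)² = (-3/8 - (1 + 0)/8)² = (-3/8 - ⅛*1)² = (-3/8 - ⅛)² = (-½)² = ¼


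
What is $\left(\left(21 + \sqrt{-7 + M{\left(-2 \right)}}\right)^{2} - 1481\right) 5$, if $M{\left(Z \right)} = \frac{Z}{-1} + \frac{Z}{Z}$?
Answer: $-5220 + 420 i \approx -5220.0 + 420.0 i$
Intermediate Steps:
$M{\left(Z \right)} = 1 - Z$ ($M{\left(Z \right)} = Z \left(-1\right) + 1 = - Z + 1 = 1 - Z$)
$\left(\left(21 + \sqrt{-7 + M{\left(-2 \right)}}\right)^{2} - 1481\right) 5 = \left(\left(21 + \sqrt{-7 + \left(1 - -2\right)}\right)^{2} - 1481\right) 5 = \left(\left(21 + \sqrt{-7 + \left(1 + 2\right)}\right)^{2} - 1481\right) 5 = \left(\left(21 + \sqrt{-7 + 3}\right)^{2} - 1481\right) 5 = \left(\left(21 + \sqrt{-4}\right)^{2} - 1481\right) 5 = \left(\left(21 + 2 i\right)^{2} - 1481\right) 5 = \left(-1481 + \left(21 + 2 i\right)^{2}\right) 5 = -7405 + 5 \left(21 + 2 i\right)^{2}$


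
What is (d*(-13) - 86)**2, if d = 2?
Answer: 12544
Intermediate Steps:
(d*(-13) - 86)**2 = (2*(-13) - 86)**2 = (-26 - 86)**2 = (-112)**2 = 12544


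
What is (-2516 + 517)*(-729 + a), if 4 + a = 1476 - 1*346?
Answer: -793603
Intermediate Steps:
a = 1126 (a = -4 + (1476 - 1*346) = -4 + (1476 - 346) = -4 + 1130 = 1126)
(-2516 + 517)*(-729 + a) = (-2516 + 517)*(-729 + 1126) = -1999*397 = -793603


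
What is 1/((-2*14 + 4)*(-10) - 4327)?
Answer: -1/4087 ≈ -0.00024468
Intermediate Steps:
1/((-2*14 + 4)*(-10) - 4327) = 1/((-28 + 4)*(-10) - 4327) = 1/(-24*(-10) - 4327) = 1/(240 - 4327) = 1/(-4087) = -1/4087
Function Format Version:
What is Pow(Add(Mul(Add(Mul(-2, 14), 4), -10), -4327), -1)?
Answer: Rational(-1, 4087) ≈ -0.00024468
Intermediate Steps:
Pow(Add(Mul(Add(Mul(-2, 14), 4), -10), -4327), -1) = Pow(Add(Mul(Add(-28, 4), -10), -4327), -1) = Pow(Add(Mul(-24, -10), -4327), -1) = Pow(Add(240, -4327), -1) = Pow(-4087, -1) = Rational(-1, 4087)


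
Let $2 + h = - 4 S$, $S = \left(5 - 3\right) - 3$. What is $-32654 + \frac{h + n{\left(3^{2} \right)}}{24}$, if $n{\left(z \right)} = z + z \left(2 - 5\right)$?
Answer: $- \frac{97964}{3} \approx -32655.0$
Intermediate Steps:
$S = -1$ ($S = 2 - 3 = -1$)
$n{\left(z \right)} = - 2 z$ ($n{\left(z \right)} = z + z \left(-3\right) = z - 3 z = - 2 z$)
$h = 2$ ($h = -2 - -4 = -2 + 4 = 2$)
$-32654 + \frac{h + n{\left(3^{2} \right)}}{24} = -32654 + \frac{2 - 2 \cdot 3^{2}}{24} = -32654 + \left(2 - 18\right) \frac{1}{24} = -32654 - \frac{2}{3} = - \frac{97964}{3}$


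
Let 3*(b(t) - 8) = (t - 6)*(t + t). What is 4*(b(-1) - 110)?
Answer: -1168/3 ≈ -389.33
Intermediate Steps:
b(t) = 8 + 2*t*(-6 + t)/3 (b(t) = 8 + ((t - 6)*(t + t))/3 = 8 + ((-6 + t)*(2*t))/3 = 8 + (2*t*(-6 + t))/3 = 8 + 2*t*(-6 + t)/3)
4*(b(-1) - 110) = 4*((8 - 4*(-1) + (⅔)*(-1)²) - 110) = 4*((8 + 4 + (⅔)*1) - 110) = 4*((8 + 4 + ⅔) - 110) = 4*(38/3 - 110) = 4*(-292/3) = -1168/3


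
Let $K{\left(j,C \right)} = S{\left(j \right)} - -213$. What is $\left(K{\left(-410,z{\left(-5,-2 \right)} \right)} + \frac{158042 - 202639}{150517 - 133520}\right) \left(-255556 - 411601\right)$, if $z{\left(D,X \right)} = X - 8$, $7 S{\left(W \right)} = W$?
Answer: $- \frac{523909051902}{5173} \approx -1.0128 \cdot 10^{8}$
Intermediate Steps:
$S{\left(W \right)} = \frac{W}{7}$
$z{\left(D,X \right)} = -8 + X$
$K{\left(j,C \right)} = 213 + \frac{j}{7}$ ($K{\left(j,C \right)} = \frac{j}{7} - -213 = \frac{j}{7} + 213 = 213 + \frac{j}{7}$)
$\left(K{\left(-410,z{\left(-5,-2 \right)} \right)} + \frac{158042 - 202639}{150517 - 133520}\right) \left(-255556 - 411601\right) = \left(\left(213 + \frac{1}{7} \left(-410\right)\right) + \frac{158042 - 202639}{150517 - 133520}\right) \left(-255556 - 411601\right) = \left(\left(213 - \frac{410}{7}\right) - \frac{44597}{16997}\right) \left(-667157\right) = \left(\frac{1081}{7} - \frac{1939}{739}\right) \left(-667157\right) = \frac{785286}{5173} \left(-667157\right) = - \frac{523909051902}{5173}$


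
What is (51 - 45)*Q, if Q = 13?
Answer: 78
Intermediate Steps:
(51 - 45)*Q = (51 - 45)*13 = 6*13 = 78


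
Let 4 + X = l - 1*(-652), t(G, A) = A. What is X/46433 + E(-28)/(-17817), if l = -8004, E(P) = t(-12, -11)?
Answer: -130551089/827296761 ≈ -0.15780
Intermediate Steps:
E(P) = -11
X = -7356 (X = -4 + (-8004 - 1*(-652)) = -4 + (-8004 + 652) = -4 - 7352 = -7356)
X/46433 + E(-28)/(-17817) = -7356/46433 - 11/(-17817) = -7356*1/46433 - 11*(-1/17817) = -7356/46433 + 11/17817 = -130551089/827296761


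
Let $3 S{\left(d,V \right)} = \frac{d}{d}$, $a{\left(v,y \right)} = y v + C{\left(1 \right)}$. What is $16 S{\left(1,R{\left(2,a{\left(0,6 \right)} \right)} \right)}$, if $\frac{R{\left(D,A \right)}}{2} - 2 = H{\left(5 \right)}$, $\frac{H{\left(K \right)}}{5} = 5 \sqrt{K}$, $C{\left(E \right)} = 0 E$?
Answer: $\frac{16}{3} \approx 5.3333$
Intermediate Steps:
$C{\left(E \right)} = 0$
$H{\left(K \right)} = 25 \sqrt{K}$ ($H{\left(K \right)} = 5 \cdot 5 \sqrt{K} = 25 \sqrt{K}$)
$a{\left(v,y \right)} = v y$ ($a{\left(v,y \right)} = y v + 0 = v y + 0 = v y$)
$R{\left(D,A \right)} = 4 + 50 \sqrt{5}$ ($R{\left(D,A \right)} = 4 + 2 \cdot 25 \sqrt{5} = 4 + 50 \sqrt{5}$)
$S{\left(d,V \right)} = \frac{1}{3}$ ($S{\left(d,V \right)} = \frac{d \frac{1}{d}}{3} = \frac{1}{3} \cdot 1 = \frac{1}{3}$)
$16 S{\left(1,R{\left(2,a{\left(0,6 \right)} \right)} \right)} = 16 \cdot \frac{1}{3} = \frac{16}{3}$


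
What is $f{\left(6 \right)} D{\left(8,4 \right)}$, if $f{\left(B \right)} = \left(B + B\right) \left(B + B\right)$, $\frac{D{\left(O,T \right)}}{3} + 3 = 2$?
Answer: $-432$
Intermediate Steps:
$D{\left(O,T \right)} = -3$ ($D{\left(O,T \right)} = -9 + 3 \cdot 2 = -9 + 6 = -3$)
$f{\left(B \right)} = 4 B^{2}$ ($f{\left(B \right)} = 2 B 2 B = 4 B^{2}$)
$f{\left(6 \right)} D{\left(8,4 \right)} = 4 \cdot 6^{2} \left(-3\right) = 4 \cdot 36 \left(-3\right) = 144 \left(-3\right) = -432$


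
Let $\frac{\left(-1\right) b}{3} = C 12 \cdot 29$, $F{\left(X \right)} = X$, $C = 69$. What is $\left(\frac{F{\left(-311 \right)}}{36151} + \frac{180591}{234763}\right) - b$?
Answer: $\frac{611370023889616}{8486917213} \approx 72037.0$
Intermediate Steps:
$b = -72036$ ($b = - 3 \cdot 69 \cdot 12 \cdot 29 = - 3 \cdot 828 \cdot 29 = \left(-3\right) 24012 = -72036$)
$\left(\frac{F{\left(-311 \right)}}{36151} + \frac{180591}{234763}\right) - b = \left(- \frac{311}{36151} + \frac{180591}{234763}\right) - -72036 = \left(\left(-311\right) \frac{1}{36151} + 180591 \cdot \frac{1}{234763}\right) + 72036 = \left(- \frac{311}{36151} + \frac{180591}{234763}\right) + 72036 = \frac{6455533948}{8486917213} + 72036 = \frac{611370023889616}{8486917213}$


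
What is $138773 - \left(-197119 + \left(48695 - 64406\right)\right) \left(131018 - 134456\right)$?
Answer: $-731570767$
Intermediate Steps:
$138773 - \left(-197119 + \left(48695 - 64406\right)\right) \left(131018 - 134456\right) = 138773 - \left(-197119 - 15711\right) \left(-3438\right) = 138773 - \left(-212830\right) \left(-3438\right) = 138773 - 731709540 = -731570767$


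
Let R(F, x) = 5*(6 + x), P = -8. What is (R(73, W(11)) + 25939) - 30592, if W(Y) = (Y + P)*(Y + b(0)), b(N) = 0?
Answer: -4458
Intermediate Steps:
W(Y) = Y*(-8 + Y) (W(Y) = (Y - 8)*(Y + 0) = (-8 + Y)*Y = Y*(-8 + Y))
R(F, x) = 30 + 5*x
(R(73, W(11)) + 25939) - 30592 = ((30 + 5*(11*(-8 + 11))) + 25939) - 30592 = ((30 + 5*(11*3)) + 25939) - 30592 = ((30 + 5*33) + 25939) - 30592 = ((30 + 165) + 25939) - 30592 = (195 + 25939) - 30592 = 26134 - 30592 = -4458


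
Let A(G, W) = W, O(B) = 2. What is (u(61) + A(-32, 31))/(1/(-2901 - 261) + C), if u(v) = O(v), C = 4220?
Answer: 104346/13343639 ≈ 0.0078199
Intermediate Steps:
u(v) = 2
(u(61) + A(-32, 31))/(1/(-2901 - 261) + C) = (2 + 31)/(1/(-2901 - 261) + 4220) = 33/(1/(-3162) + 4220) = 33/(-1/3162 + 4220) = 33/(13343639/3162) = 33*(3162/13343639) = 104346/13343639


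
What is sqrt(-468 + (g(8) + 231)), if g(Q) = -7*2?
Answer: I*sqrt(251) ≈ 15.843*I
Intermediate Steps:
g(Q) = -14
sqrt(-468 + (g(8) + 231)) = sqrt(-468 + (-14 + 231)) = sqrt(-468 + 217) = sqrt(-251) = I*sqrt(251)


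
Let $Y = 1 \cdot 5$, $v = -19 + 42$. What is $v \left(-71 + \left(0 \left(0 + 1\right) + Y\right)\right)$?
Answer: $-1518$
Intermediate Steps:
$v = 23$
$Y = 5$
$v \left(-71 + \left(0 \left(0 + 1\right) + Y\right)\right) = 23 \left(-71 + \left(0 \left(0 + 1\right) + 5\right)\right) = 23 \left(-71 + \left(0 \cdot 1 + 5\right)\right) = 23 \left(-71 + \left(0 + 5\right)\right) = 23 \left(-71 + 5\right) = 23 \left(-66\right) = -1518$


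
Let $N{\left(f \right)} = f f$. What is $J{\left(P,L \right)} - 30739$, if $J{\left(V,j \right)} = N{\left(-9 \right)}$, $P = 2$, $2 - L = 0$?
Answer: $-30658$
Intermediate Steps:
$L = 2$ ($L = 2 - 0 = 2 + 0 = 2$)
$N{\left(f \right)} = f^{2}$
$J{\left(V,j \right)} = 81$ ($J{\left(V,j \right)} = \left(-9\right)^{2} = 81$)
$J{\left(P,L \right)} - 30739 = 81 - 30739 = -30658$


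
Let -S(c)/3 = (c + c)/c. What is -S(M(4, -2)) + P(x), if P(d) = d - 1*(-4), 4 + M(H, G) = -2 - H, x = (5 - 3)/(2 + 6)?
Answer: 41/4 ≈ 10.250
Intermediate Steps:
x = ¼ (x = 2/8 = 2*(⅛) = ¼ ≈ 0.25000)
M(H, G) = -6 - H (M(H, G) = -4 + (-2 - H) = -6 - H)
S(c) = -6 (S(c) = -3*(c + c)/c = -3*2*c/c = -3*2 = -6)
P(d) = 4 + d (P(d) = d + 4 = 4 + d)
-S(M(4, -2)) + P(x) = -1*(-6) + (4 + ¼) = 6 + 17/4 = 41/4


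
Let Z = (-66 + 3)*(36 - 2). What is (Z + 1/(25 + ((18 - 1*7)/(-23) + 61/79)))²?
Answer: 9690898439254321/2112229681 ≈ 4.5880e+6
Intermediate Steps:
Z = -2142 (Z = -63*34 = -2142)
(Z + 1/(25 + ((18 - 1*7)/(-23) + 61/79)))² = (-2142 + 1/(25 + ((18 - 1*7)/(-23) + 61/79)))² = (-2142 + 1/(25 + ((18 - 7)*(-1/23) + 61*(1/79))))² = (-2142 + 1/(25 + (11*(-1/23) + 61/79)))² = (-2142 + 1/(25 + (-11/23 + 61/79)))² = (-2142 + 1/(25 + 534/1817))² = (-2142 + 1/(45959/1817))² = (-2142 + 1817/45959)² = (-98442361/45959)² = 9690898439254321/2112229681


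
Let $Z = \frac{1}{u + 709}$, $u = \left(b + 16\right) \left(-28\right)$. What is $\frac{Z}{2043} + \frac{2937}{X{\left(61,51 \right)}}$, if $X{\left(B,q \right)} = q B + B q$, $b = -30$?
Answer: $\frac{2202108871}{4665137382} \approx 0.47203$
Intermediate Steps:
$u = 392$ ($u = \left(-30 + 16\right) \left(-28\right) = \left(-14\right) \left(-28\right) = 392$)
$X{\left(B,q \right)} = 2 B q$ ($X{\left(B,q \right)} = B q + B q = 2 B q$)
$Z = \frac{1}{1101}$ ($Z = \frac{1}{392 + 709} = \frac{1}{1101} \approx 0.00090826$)
$\frac{Z}{2043} + \frac{2937}{X{\left(61,51 \right)}} = \frac{1}{1101 \cdot 2043} + \frac{2937}{2 \cdot 61 \cdot 51} = \frac{1}{1101} \cdot \frac{1}{2043} + \frac{2937}{6222} = \frac{1}{2249343} + 2937 \cdot \frac{1}{6222} = \frac{1}{2249343} + \frac{979}{2074} = \frac{2202108871}{4665137382}$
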